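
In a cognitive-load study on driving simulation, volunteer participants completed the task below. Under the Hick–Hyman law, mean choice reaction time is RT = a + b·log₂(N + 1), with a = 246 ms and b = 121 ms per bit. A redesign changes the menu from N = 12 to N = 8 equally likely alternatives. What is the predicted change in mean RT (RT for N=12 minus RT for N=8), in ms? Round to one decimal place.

RT(12) = 246 + 121·log₂(13) = 246 + 121·3.7004 = 693.7484 ms.
RT(8) = 246 + 121·log₂(9) = 246 + 121·3.1699 = 629.5579 ms.
Difference = 693.7484 − 629.5579 = 64.1905 ≈ 64.2 ms.

64.2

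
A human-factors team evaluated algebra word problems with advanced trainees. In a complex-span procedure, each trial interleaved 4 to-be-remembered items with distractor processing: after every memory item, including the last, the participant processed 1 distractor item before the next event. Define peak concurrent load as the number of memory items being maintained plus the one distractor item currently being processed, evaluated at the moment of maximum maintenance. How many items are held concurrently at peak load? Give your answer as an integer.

5

Maintenance is greatest during the distractor(s) after memory item 4: all 4 memory items are being held.
One distractor item is concurrently being processed.
Peak concurrent load = 4 + 1 = 5 items.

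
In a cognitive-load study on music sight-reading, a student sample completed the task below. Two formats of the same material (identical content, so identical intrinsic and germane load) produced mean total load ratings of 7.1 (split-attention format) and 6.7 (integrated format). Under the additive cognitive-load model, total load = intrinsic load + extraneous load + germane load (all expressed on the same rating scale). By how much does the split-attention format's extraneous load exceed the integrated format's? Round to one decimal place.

0.4

Intrinsic and germane load are equal across formats, so the difference in total load equals the difference in extraneous load.
Extraneous-load difference = 7.1 − 6.7 = 0.4.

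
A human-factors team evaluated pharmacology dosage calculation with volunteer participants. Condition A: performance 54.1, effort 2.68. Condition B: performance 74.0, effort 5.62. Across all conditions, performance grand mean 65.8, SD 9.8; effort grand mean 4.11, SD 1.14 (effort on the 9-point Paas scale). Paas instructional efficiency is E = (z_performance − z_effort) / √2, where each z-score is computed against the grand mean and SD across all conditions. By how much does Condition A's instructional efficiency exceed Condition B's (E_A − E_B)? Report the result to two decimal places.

0.39

Condition A: z_P = (54.1 − 65.8)/9.8 = -1.1939; z_E = (2.68 − 4.11)/1.14 = -1.2544; E_A = (-1.1939 − (-1.2544))/√2 = 0.0428.
Condition B: z_P = (74.0 − 65.8)/9.8 = 0.8367; z_E = (5.62 − 4.11)/1.14 = 1.3246; E_B = (0.8367 − 1.3246)/√2 = -0.3450.
E_A − E_B = 0.0428 − (-0.3450) = 0.3878 ≈ 0.39.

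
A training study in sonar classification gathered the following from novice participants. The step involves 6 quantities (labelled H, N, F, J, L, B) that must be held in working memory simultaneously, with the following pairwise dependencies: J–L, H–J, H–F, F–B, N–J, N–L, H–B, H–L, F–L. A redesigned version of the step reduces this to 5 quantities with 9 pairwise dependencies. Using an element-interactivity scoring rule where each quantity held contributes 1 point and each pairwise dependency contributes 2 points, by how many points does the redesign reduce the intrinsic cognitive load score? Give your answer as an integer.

Original: 6 × 1 + 9 × 2 = 6 + 18 = 24.
Redesigned: 5 × 1 + 9 × 2 = 5 + 18 = 23.
Reduction = 24 − 23 = 1.

1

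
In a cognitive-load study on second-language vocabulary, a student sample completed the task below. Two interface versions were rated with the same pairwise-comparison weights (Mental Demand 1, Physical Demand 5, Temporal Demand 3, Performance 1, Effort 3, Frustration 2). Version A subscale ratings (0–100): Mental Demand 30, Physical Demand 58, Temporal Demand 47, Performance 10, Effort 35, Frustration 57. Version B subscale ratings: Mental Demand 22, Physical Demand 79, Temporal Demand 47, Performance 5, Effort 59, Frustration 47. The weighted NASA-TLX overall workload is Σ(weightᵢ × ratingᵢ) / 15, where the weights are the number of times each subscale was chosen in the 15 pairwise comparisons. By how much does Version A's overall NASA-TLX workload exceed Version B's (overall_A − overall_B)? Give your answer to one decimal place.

-9.6

Version A weighted sum = 1·30 + 5·58 + 3·47 + 1·10 + 3·35 + 2·57 = 30 + 290 + 141 + 10 + 105 + 114 = 690; overall_A = 690/15 = 46.0000.
Version B weighted sum = 1·22 + 5·79 + 3·47 + 1·5 + 3·59 + 2·47 = 22 + 395 + 141 + 5 + 177 + 94 = 834; overall_B = 834/15 = 55.6000.
Difference = 46.0000 − 55.6000 = -9.6000 ≈ -9.6.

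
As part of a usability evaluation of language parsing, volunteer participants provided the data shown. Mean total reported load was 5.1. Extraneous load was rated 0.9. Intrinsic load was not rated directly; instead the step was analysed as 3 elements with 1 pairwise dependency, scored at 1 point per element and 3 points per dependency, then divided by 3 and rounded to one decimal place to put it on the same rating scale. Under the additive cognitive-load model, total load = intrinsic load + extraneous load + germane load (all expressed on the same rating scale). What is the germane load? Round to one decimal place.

Intrinsic (element-interactivity): (3 × 1 + 1 × 3) / 3 = 6 / 3 = 2.0000 → 2.0.
germane load = total − intrinsic − extraneous
             = 5.1 − 2.0 − 0.9 = 2.2.

2.2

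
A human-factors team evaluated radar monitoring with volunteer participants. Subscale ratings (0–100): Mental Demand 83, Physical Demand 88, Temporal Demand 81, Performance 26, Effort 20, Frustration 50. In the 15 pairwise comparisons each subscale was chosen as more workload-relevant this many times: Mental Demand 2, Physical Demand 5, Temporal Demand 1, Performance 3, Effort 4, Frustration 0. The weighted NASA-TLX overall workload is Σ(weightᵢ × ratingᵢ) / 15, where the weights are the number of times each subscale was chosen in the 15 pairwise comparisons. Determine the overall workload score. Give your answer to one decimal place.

56.3

The tallies are the weights (they sum to 15).
Weighted sum = 2·83 + 5·88 + 1·81 + 3·26 + 4·20 + 0·50
            = 166 + 440 + 81 + 78 + 80 + 0 = 845.
Overall workload = 845 / 15 = 56.3333 ≈ 56.3.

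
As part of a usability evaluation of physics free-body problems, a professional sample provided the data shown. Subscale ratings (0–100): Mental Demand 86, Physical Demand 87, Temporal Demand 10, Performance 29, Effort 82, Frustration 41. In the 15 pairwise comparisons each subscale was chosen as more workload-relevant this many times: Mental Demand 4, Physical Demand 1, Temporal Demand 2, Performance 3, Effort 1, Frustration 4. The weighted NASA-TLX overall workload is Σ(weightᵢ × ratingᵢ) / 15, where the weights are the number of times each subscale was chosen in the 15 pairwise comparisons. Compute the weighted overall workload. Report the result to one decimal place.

The tallies are the weights (they sum to 15).
Weighted sum = 4·86 + 1·87 + 2·10 + 3·29 + 1·82 + 4·41
            = 344 + 87 + 20 + 87 + 82 + 164 = 784.
Overall workload = 784 / 15 = 52.2667 ≈ 52.3.

52.3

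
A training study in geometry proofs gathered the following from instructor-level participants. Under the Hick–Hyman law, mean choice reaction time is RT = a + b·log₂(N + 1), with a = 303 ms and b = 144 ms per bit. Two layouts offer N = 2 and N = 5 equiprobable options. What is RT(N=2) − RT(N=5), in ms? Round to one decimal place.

-144.0

RT(2) = 303 + 144·log₂(3) = 303 + 144·1.5850 = 531.2400 ms.
RT(5) = 303 + 144·log₂(6) = 303 + 144·2.5850 = 675.2400 ms.
Difference = 531.2400 − 675.2400 = -144.0000 ≈ -144.0 ms.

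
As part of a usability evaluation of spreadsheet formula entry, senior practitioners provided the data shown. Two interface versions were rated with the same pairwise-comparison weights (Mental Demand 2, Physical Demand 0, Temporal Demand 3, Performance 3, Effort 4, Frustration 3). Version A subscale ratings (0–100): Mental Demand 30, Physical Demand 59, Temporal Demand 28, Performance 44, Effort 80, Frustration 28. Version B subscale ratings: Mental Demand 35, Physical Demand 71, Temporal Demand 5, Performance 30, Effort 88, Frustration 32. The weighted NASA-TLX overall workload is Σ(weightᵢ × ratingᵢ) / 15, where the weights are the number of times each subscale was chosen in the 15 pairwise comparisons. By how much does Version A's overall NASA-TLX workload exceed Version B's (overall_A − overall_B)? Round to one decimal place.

Version A weighted sum = 2·30 + 0·59 + 3·28 + 3·44 + 4·80 + 3·28 = 60 + 0 + 84 + 132 + 320 + 84 = 680; overall_A = 680/15 = 45.3333.
Version B weighted sum = 2·35 + 0·71 + 3·5 + 3·30 + 4·88 + 3·32 = 70 + 0 + 15 + 90 + 352 + 96 = 623; overall_B = 623/15 = 41.5333.
Difference = 45.3333 − 41.5333 = 3.8000 ≈ 3.8.

3.8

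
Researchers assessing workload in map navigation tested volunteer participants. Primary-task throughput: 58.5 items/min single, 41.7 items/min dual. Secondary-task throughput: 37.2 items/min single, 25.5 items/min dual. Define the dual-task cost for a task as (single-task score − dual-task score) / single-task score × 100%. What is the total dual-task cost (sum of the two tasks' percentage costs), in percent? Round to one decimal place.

60.2

Primary cost = (58.5 − 41.7) / 58.5 × 100% = 28.7179%.
Secondary cost = (37.2 − 25.5) / 37.2 × 100% = 31.4516%.
Total = 28.7179% + 31.4516% = 60.1695% ≈ 60.2%.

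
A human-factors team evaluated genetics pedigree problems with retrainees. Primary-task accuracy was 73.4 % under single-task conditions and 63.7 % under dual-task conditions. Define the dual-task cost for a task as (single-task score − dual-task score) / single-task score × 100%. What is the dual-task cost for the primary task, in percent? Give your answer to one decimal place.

Cost = (73.4 − 63.7) / 73.4 × 100%
     = 9.7000 / 73.4 × 100% = 13.2153%.
≈ 13.2%.

13.2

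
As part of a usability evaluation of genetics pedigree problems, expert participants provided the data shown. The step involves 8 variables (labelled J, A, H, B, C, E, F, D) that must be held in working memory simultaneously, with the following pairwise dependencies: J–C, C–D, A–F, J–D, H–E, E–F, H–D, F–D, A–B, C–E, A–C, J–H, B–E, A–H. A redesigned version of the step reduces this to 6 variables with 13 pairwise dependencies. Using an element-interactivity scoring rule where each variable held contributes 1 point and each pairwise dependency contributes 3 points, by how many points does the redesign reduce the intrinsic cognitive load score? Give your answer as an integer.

5

Original: 8 × 1 + 14 × 3 = 8 + 42 = 50.
Redesigned: 6 × 1 + 13 × 3 = 6 + 39 = 45.
Reduction = 50 − 45 = 5.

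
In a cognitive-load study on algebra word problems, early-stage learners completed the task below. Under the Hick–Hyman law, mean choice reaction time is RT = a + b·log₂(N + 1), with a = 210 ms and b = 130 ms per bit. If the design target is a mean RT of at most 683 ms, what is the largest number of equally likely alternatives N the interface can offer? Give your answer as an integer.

11

Set 210 + 130·log₂(N + 1) ≤ 683.
log₂(N + 1) ≤ (683 − 210) / 130 = 3.6385.
N + 1 ≤ 2^3.6385 = 12.4537.
N ≤ 11.4537, so the largest integer N is 11.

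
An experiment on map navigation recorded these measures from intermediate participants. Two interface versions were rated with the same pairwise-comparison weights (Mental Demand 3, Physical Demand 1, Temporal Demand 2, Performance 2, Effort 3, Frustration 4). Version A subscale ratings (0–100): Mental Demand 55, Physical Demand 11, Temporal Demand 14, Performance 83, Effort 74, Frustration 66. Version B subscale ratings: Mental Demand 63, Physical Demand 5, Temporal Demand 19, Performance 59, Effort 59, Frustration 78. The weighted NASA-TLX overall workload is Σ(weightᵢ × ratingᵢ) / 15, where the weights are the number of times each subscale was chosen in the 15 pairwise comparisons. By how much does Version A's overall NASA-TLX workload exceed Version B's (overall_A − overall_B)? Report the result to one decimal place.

1.1

Version A weighted sum = 3·55 + 1·11 + 2·14 + 2·83 + 3·74 + 4·66 = 165 + 11 + 28 + 166 + 222 + 264 = 856; overall_A = 856/15 = 57.0667.
Version B weighted sum = 3·63 + 1·5 + 2·19 + 2·59 + 3·59 + 4·78 = 189 + 5 + 38 + 118 + 177 + 312 = 839; overall_B = 839/15 = 55.9333.
Difference = 57.0667 − 55.9333 = 1.1334 ≈ 1.1.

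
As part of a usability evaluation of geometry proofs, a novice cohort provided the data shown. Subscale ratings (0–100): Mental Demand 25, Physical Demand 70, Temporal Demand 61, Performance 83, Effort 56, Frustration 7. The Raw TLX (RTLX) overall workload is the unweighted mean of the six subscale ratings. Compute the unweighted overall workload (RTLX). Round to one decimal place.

50.3

Sum of ratings = 25 + 70 + 61 + 83 + 56 + 7 = 302.
RTLX = 302 / 6 = 50.3333 ≈ 50.3.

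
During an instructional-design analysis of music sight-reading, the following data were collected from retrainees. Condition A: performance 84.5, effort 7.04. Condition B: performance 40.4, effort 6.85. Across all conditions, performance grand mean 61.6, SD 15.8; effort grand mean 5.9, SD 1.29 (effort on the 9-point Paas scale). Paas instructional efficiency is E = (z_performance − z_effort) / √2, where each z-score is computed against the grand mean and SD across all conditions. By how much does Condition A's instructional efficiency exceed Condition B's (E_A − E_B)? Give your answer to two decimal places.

1.87

Condition A: z_P = (84.5 − 61.6)/15.8 = 1.4494; z_E = (7.04 − 5.9)/1.29 = 0.8837; E_A = (1.4494 − 0.8837)/√2 = 0.4000.
Condition B: z_P = (40.4 − 61.6)/15.8 = -1.3418; z_E = (6.85 − 5.9)/1.29 = 0.7364; E_B = (-1.3418 − 0.7364)/√2 = -1.4695.
E_A − E_B = 0.4000 − (-1.4695) = 1.8695 ≈ 1.87.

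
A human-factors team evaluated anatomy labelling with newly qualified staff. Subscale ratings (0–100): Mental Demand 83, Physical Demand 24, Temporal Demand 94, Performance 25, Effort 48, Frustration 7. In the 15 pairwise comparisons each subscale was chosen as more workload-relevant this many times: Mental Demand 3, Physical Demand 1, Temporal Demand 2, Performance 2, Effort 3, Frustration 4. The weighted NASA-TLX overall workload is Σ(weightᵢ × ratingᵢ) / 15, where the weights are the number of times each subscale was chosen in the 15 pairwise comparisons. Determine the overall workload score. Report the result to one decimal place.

The tallies are the weights (they sum to 15).
Weighted sum = 3·83 + 1·24 + 2·94 + 2·25 + 3·48 + 4·7
            = 249 + 24 + 188 + 50 + 144 + 28 = 683.
Overall workload = 683 / 15 = 45.5333 ≈ 45.5.

45.5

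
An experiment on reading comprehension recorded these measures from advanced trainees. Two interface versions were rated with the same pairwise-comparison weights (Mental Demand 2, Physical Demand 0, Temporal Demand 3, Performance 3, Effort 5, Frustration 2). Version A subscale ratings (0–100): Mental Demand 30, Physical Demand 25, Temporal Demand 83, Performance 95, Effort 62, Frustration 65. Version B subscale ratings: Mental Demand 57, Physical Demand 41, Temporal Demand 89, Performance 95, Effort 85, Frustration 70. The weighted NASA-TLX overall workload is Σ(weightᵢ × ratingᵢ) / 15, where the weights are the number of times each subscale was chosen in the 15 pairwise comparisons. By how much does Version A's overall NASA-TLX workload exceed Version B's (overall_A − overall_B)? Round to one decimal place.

Version A weighted sum = 2·30 + 0·25 + 3·83 + 3·95 + 5·62 + 2·65 = 60 + 0 + 249 + 285 + 310 + 130 = 1034; overall_A = 1034/15 = 68.9333.
Version B weighted sum = 2·57 + 0·41 + 3·89 + 3·95 + 5·85 + 2·70 = 114 + 0 + 267 + 285 + 425 + 140 = 1231; overall_B = 1231/15 = 82.0667.
Difference = 68.9333 − 82.0667 = -13.1334 ≈ -13.1.

-13.1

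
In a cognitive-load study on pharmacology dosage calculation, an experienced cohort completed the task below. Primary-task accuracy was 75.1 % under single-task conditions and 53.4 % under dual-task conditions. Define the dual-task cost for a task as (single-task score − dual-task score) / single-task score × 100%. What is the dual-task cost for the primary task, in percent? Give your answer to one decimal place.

28.9

Cost = (75.1 − 53.4) / 75.1 × 100%
     = 21.7000 / 75.1 × 100% = 28.8948%.
≈ 28.9%.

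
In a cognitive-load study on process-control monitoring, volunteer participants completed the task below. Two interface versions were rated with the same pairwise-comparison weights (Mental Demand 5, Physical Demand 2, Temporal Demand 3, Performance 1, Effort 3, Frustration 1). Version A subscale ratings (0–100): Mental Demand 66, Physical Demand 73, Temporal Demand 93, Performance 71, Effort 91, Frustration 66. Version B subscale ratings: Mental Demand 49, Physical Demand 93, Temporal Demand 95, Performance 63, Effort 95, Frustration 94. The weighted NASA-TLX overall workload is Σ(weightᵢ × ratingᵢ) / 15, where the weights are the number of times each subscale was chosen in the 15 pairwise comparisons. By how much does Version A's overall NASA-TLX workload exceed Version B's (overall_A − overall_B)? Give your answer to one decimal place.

0.5

Version A weighted sum = 5·66 + 2·73 + 3·93 + 1·71 + 3·91 + 1·66 = 330 + 146 + 279 + 71 + 273 + 66 = 1165; overall_A = 1165/15 = 77.6667.
Version B weighted sum = 5·49 + 2·93 + 3·95 + 1·63 + 3·95 + 1·94 = 245 + 186 + 285 + 63 + 285 + 94 = 1158; overall_B = 1158/15 = 77.2000.
Difference = 77.6667 − 77.2000 = 0.4667 ≈ 0.5.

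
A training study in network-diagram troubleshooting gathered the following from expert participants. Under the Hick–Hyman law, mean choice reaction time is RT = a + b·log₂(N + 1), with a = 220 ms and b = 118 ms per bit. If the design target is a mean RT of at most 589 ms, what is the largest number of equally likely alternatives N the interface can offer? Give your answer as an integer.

Set 220 + 118·log₂(N + 1) ≤ 589.
log₂(N + 1) ≤ (589 − 220) / 118 = 3.1271.
N + 1 ≤ 2^3.1271 = 8.7368.
N ≤ 7.7368, so the largest integer N is 7.

7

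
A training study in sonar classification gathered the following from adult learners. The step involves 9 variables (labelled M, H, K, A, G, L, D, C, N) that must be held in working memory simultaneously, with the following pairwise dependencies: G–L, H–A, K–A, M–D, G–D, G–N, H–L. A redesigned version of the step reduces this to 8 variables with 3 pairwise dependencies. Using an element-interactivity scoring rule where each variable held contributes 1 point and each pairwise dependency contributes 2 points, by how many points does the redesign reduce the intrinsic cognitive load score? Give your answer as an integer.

9

Original: 9 × 1 + 7 × 2 = 9 + 14 = 23.
Redesigned: 8 × 1 + 3 × 2 = 8 + 6 = 14.
Reduction = 23 − 14 = 9.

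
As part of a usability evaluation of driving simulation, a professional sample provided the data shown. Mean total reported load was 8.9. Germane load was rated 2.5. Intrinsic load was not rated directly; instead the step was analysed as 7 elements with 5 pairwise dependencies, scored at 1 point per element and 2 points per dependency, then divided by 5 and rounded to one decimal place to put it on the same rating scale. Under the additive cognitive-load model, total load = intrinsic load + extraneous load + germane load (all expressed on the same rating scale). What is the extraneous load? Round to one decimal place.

Intrinsic (element-interactivity): (7 × 1 + 5 × 2) / 5 = 17 / 5 = 3.4000 → 3.4.
extraneous load = total − intrinsic − germane
             = 8.9 − 3.4 − 2.5 = 3.0.

3.0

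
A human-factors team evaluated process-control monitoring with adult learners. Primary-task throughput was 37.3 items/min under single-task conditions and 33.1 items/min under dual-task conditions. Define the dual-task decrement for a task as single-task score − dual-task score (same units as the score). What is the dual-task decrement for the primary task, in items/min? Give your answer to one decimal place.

4.2

Decrement = 37.3 − 33.1 = 4.2000 items/min ≈ 4.2 items/min.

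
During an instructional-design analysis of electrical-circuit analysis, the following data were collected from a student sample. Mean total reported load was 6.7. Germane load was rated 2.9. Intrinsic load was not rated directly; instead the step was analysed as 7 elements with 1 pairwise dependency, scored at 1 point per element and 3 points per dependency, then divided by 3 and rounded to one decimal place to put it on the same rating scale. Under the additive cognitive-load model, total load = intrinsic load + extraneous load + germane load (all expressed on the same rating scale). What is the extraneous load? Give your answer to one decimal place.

0.5

Intrinsic (element-interactivity): (7 × 1 + 1 × 3) / 3 = 10 / 3 = 3.3333 → 3.3.
extraneous load = total − intrinsic − germane
             = 6.7 − 3.3 − 2.9 = 0.5.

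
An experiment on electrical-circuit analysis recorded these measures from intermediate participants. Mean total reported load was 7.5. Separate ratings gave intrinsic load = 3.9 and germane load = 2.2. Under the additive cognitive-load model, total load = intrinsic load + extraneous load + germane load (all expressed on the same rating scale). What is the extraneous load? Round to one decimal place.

extraneous load = total − intrinsic − germane
             = 7.5 − 3.9 − 2.2 = 1.4.

1.4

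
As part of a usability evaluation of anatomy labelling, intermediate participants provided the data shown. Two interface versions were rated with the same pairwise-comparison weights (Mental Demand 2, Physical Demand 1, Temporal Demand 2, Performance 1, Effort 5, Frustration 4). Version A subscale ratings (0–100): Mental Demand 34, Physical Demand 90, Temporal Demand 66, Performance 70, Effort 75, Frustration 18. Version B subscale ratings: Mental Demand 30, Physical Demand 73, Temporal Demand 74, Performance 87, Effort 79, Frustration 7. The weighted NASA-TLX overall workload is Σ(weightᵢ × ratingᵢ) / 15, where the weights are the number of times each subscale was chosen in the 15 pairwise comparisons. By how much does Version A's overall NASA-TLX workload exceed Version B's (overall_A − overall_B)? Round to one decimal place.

1.1

Version A weighted sum = 2·34 + 1·90 + 2·66 + 1·70 + 5·75 + 4·18 = 68 + 90 + 132 + 70 + 375 + 72 = 807; overall_A = 807/15 = 53.8000.
Version B weighted sum = 2·30 + 1·73 + 2·74 + 1·87 + 5·79 + 4·7 = 60 + 73 + 148 + 87 + 395 + 28 = 791; overall_B = 791/15 = 52.7333.
Difference = 53.8000 − 52.7333 = 1.0667 ≈ 1.1.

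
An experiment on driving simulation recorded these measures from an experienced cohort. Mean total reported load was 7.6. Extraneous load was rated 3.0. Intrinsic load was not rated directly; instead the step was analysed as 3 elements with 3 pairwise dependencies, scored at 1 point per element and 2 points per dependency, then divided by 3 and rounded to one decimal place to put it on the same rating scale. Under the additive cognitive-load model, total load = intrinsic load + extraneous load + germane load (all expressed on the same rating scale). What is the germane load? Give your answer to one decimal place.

Intrinsic (element-interactivity): (3 × 1 + 3 × 2) / 3 = 9 / 3 = 3.0000 → 3.0.
germane load = total − intrinsic − extraneous
             = 7.6 − 3.0 − 3.0 = 1.6.

1.6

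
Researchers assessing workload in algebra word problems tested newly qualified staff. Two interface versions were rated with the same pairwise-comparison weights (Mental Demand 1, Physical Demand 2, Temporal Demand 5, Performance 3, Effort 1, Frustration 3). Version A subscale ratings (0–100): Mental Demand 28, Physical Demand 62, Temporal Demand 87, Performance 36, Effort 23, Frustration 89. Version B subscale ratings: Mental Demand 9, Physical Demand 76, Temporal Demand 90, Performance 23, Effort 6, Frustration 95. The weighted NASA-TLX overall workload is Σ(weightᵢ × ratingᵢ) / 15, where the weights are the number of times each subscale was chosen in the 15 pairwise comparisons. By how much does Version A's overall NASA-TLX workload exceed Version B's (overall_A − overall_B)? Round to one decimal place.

Version A weighted sum = 1·28 + 2·62 + 5·87 + 3·36 + 1·23 + 3·89 = 28 + 124 + 435 + 108 + 23 + 267 = 985; overall_A = 985/15 = 65.6667.
Version B weighted sum = 1·9 + 2·76 + 5·90 + 3·23 + 1·6 + 3·95 = 9 + 152 + 450 + 69 + 6 + 285 = 971; overall_B = 971/15 = 64.7333.
Difference = 65.6667 − 64.7333 = 0.9334 ≈ 0.9.

0.9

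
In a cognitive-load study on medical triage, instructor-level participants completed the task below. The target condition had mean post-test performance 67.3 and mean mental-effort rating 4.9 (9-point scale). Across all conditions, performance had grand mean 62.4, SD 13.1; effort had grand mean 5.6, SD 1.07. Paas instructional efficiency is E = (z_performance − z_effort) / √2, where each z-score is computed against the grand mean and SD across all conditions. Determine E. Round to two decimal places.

z_performance = (67.3 − 62.4) / 13.1 = 4.9000 / 13.1 = 0.3740.
z_effort = (4.9 − 5.6) / 1.07 = -0.7000 / 1.07 = -0.6542.
z_P − z_E = 0.3740 − (-0.6542) = 1.0282.
E = 1.0282 / √2 = 1.0282 / 1.41421 = 0.7270 ≈ 0.73.

0.73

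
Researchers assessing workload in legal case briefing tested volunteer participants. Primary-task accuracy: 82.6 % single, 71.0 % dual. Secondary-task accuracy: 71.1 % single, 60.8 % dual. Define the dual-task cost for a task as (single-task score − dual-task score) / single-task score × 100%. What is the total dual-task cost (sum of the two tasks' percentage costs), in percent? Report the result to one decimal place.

28.5

Primary cost = (82.6 − 71.0) / 82.6 × 100% = 14.0436%.
Secondary cost = (71.1 − 60.8) / 71.1 × 100% = 14.4866%.
Total = 14.0436% + 14.4866% = 28.5302% ≈ 28.5%.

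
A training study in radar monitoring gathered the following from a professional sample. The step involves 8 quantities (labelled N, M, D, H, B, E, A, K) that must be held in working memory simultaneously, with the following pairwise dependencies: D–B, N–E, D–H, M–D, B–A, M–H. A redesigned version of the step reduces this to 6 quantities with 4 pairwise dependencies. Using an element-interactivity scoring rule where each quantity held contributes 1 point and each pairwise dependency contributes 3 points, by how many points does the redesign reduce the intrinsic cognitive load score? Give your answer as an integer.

Original: 8 × 1 + 6 × 3 = 8 + 18 = 26.
Redesigned: 6 × 1 + 4 × 3 = 6 + 12 = 18.
Reduction = 26 − 18 = 8.

8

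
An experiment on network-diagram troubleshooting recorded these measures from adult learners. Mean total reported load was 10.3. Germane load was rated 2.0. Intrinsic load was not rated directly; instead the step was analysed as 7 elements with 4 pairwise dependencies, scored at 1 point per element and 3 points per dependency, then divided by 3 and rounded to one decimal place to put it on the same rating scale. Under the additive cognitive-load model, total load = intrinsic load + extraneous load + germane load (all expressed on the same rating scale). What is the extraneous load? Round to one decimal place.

Intrinsic (element-interactivity): (7 × 1 + 4 × 3) / 3 = 19 / 3 = 6.3333 → 6.3.
extraneous load = total − intrinsic − germane
             = 10.3 − 6.3 − 2.0 = 2.0.

2.0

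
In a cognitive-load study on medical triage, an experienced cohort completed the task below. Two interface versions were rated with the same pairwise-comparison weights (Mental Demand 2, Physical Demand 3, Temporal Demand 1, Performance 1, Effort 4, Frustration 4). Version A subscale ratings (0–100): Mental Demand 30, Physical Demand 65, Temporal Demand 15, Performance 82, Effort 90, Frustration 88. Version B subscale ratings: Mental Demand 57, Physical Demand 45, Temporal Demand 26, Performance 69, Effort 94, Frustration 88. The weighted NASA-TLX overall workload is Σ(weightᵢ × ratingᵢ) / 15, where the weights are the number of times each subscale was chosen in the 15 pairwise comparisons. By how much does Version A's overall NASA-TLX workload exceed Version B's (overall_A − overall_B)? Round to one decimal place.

-0.5

Version A weighted sum = 2·30 + 3·65 + 1·15 + 1·82 + 4·90 + 4·88 = 60 + 195 + 15 + 82 + 360 + 352 = 1064; overall_A = 1064/15 = 70.9333.
Version B weighted sum = 2·57 + 3·45 + 1·26 + 1·69 + 4·94 + 4·88 = 114 + 135 + 26 + 69 + 376 + 352 = 1072; overall_B = 1072/15 = 71.4667.
Difference = 70.9333 − 71.4667 = -0.5334 ≈ -0.5.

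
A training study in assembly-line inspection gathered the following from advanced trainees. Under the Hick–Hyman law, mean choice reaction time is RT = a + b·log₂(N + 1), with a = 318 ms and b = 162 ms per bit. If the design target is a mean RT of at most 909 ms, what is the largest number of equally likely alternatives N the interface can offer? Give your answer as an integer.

Set 318 + 162·log₂(N + 1) ≤ 909.
log₂(N + 1) ≤ (909 − 318) / 162 = 3.6481.
N + 1 ≤ 2^3.6481 = 12.5368.
N ≤ 11.5368, so the largest integer N is 11.

11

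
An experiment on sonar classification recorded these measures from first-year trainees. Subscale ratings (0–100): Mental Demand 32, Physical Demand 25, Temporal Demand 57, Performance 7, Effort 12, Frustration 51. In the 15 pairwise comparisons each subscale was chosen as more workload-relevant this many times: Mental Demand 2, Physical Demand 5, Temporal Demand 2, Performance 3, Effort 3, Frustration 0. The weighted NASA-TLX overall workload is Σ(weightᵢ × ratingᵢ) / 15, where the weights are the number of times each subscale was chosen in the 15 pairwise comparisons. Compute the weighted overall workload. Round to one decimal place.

24.0

The tallies are the weights (they sum to 15).
Weighted sum = 2·32 + 5·25 + 2·57 + 3·7 + 3·12 + 0·51
            = 64 + 125 + 114 + 21 + 36 + 0 = 360.
Overall workload = 360 / 15 = 24.0000 ≈ 24.0.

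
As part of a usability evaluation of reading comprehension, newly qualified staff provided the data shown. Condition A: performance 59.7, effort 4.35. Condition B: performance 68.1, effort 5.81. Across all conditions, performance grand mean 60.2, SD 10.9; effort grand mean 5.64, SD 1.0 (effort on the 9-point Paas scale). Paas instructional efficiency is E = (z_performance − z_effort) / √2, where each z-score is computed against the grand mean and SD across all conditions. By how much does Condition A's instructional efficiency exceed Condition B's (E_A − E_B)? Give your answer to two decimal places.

0.49

Condition A: z_P = (59.7 − 60.2)/10.9 = -0.0459; z_E = (4.35 − 5.64)/1.0 = -1.2900; E_A = (-0.0459 − (-1.2900))/√2 = 0.8797.
Condition B: z_P = (68.1 − 60.2)/10.9 = 0.7248; z_E = (5.81 − 5.64)/1.0 = 0.1700; E_B = (0.7248 − 0.1700)/√2 = 0.3923.
E_A − E_B = 0.8797 − 0.3923 = 0.4874 ≈ 0.49.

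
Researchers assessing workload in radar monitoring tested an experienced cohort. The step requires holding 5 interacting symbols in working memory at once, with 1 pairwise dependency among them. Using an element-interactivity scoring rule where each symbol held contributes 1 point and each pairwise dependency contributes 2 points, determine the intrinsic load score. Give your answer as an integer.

Element contribution: 5 × 1 = 5.
Interaction contribution: 1 × 2 = 2.
Intrinsic load = 5 + 2 = 7.

7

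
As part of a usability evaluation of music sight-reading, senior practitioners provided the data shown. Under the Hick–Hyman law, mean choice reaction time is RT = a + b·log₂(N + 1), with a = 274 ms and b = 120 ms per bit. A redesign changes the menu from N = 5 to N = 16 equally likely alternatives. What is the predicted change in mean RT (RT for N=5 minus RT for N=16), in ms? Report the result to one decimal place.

RT(5) = 274 + 120·log₂(6) = 274 + 120·2.5850 = 584.2000 ms.
RT(16) = 274 + 120·log₂(17) = 274 + 120·4.0875 = 764.5000 ms.
Difference = 584.2000 − 764.5000 = -180.3000 ≈ -180.3 ms.

-180.3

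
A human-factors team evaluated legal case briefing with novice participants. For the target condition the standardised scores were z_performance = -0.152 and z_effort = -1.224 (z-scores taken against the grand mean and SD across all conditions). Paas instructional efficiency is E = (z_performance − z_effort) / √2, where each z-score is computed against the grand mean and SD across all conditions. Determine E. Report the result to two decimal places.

0.76

z_P − z_E = -0.152 − (-1.224) = 1.0720.
E = 1.0720 / √2 = 1.0720 / 1.41421 = 0.7580 ≈ 0.76.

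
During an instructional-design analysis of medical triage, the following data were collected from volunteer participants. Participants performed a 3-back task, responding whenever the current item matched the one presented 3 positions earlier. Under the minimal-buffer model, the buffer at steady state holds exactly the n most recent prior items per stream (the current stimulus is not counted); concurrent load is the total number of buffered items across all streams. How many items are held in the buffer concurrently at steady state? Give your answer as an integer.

The buffer holds the 3 most recent prior items.
Steady-state concurrent load = 3 items.

3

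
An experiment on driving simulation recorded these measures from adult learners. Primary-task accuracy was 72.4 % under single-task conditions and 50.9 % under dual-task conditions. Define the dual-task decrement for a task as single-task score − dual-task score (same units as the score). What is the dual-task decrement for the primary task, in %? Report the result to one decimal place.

21.5

Decrement = 72.4 − 50.9 = 21.5000 % ≈ 21.5 %.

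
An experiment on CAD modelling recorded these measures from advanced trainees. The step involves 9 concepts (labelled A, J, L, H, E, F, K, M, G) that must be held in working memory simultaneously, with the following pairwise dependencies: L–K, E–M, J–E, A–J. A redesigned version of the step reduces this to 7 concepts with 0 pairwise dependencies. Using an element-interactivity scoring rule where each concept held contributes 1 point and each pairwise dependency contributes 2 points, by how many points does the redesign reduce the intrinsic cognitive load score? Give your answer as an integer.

10

Original: 9 × 1 + 4 × 2 = 9 + 8 = 17.
Redesigned: 7 × 1 + 0 × 2 = 7 + 0 = 7.
Reduction = 17 − 7 = 10.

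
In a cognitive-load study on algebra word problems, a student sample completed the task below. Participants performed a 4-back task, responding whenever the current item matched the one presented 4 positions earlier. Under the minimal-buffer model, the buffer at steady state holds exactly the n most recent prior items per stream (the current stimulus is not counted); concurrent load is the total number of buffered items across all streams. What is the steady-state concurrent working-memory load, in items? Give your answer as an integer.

The buffer holds the 4 most recent prior items.
Steady-state concurrent load = 4 items.

4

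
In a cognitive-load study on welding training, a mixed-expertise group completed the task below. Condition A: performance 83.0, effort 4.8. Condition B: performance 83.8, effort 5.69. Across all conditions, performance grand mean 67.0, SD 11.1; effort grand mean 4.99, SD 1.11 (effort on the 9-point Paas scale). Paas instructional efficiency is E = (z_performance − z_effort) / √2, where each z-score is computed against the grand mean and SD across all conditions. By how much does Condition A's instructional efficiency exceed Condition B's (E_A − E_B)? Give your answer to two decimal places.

0.52

Condition A: z_P = (83.0 − 67.0)/11.1 = 1.4414; z_E = (4.8 − 4.99)/1.11 = -0.1712; E_A = (1.4414 − (-0.1712))/√2 = 1.1403.
Condition B: z_P = (83.8 − 67.0)/11.1 = 1.5135; z_E = (5.69 − 4.99)/1.11 = 0.6306; E_B = (1.5135 − 0.6306)/√2 = 0.6243.
E_A − E_B = 1.1403 − 0.6243 = 0.5160 ≈ 0.52.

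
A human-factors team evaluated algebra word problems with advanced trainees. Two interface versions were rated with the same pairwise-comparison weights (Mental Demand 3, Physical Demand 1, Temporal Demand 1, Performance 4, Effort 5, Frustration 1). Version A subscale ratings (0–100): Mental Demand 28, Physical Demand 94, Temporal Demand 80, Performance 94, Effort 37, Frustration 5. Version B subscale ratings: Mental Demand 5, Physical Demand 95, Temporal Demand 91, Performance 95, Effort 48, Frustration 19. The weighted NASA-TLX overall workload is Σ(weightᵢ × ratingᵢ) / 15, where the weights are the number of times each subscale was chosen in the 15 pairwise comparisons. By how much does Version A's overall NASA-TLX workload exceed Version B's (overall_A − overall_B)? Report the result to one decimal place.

-1.1

Version A weighted sum = 3·28 + 1·94 + 1·80 + 4·94 + 5·37 + 1·5 = 84 + 94 + 80 + 376 + 185 + 5 = 824; overall_A = 824/15 = 54.9333.
Version B weighted sum = 3·5 + 1·95 + 1·91 + 4·95 + 5·48 + 1·19 = 15 + 95 + 91 + 380 + 240 + 19 = 840; overall_B = 840/15 = 56.0000.
Difference = 54.9333 − 56.0000 = -1.0667 ≈ -1.1.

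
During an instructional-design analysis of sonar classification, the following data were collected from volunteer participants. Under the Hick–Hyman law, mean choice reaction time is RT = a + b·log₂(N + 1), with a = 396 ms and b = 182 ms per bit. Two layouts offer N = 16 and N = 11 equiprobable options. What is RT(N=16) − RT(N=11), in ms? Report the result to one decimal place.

91.5

RT(16) = 396 + 182·log₂(17) = 396 + 182·4.0875 = 1139.9250 ms.
RT(11) = 396 + 182·log₂(12) = 396 + 182·3.5850 = 1048.4700 ms.
Difference = 1139.9250 − 1048.4700 = 91.4550 ≈ 91.5 ms.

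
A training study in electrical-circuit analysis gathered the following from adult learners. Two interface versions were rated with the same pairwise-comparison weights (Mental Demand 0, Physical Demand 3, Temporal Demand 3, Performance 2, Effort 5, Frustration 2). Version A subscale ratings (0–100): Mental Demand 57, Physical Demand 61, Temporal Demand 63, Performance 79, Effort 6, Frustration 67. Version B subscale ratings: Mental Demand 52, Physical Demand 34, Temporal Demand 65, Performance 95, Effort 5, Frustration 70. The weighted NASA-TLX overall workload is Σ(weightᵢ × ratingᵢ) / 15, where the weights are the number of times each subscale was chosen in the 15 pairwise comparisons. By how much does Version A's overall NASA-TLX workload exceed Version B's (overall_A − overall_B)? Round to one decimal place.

2.8

Version A weighted sum = 0·57 + 3·61 + 3·63 + 2·79 + 5·6 + 2·67 = 0 + 183 + 189 + 158 + 30 + 134 = 694; overall_A = 694/15 = 46.2667.
Version B weighted sum = 0·52 + 3·34 + 3·65 + 2·95 + 5·5 + 2·70 = 0 + 102 + 195 + 190 + 25 + 140 = 652; overall_B = 652/15 = 43.4667.
Difference = 46.2667 − 43.4667 = 2.8000 ≈ 2.8.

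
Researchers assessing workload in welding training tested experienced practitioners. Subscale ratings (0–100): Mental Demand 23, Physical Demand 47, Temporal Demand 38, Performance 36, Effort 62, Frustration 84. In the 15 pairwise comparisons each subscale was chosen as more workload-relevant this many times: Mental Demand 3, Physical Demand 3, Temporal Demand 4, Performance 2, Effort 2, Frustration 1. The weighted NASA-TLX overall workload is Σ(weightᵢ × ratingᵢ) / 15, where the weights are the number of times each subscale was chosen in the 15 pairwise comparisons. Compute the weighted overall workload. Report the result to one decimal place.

The tallies are the weights (they sum to 15).
Weighted sum = 3·23 + 3·47 + 4·38 + 2·36 + 2·62 + 1·84
            = 69 + 141 + 152 + 72 + 124 + 84 = 642.
Overall workload = 642 / 15 = 42.8000 ≈ 42.8.

42.8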